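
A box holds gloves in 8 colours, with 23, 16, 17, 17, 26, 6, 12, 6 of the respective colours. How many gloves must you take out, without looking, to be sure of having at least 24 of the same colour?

121

In the worst case you take as many as possible of each colour without reaching 24: 23 + 16 + 17 + 17 + 23 + 6 + 12 + 6 = 120.
The next one must give 24 of some colour, so 120 + 1 = 121.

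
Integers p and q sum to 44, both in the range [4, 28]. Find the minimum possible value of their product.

For a fixed sum, pq is smallest when p and q are as far apart as possible.
The extreme feasible split is p = 16, q = 28, giving pq = 448.

448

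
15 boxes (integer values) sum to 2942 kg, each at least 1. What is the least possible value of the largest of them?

Some value must be at least ⌈2942/15⌉ = 197, since 15 × 196 = 2940 < 2942.
Taking 13 copies of 196 and 2 copies of 197 gives exactly 2942, so 197 is attained.

197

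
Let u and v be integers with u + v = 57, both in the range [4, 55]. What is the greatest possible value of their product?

812

uv = u(57 − u) is maximized when u is as near 57/2 as the bounds allow.
Taking u = 28 and v = 29 (both in [4, 55]) gives uv = 812.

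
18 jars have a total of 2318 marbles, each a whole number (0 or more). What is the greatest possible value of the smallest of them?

The average is 2318/18 < 129, so some value is ≤ 128.
Taking 4 copies of 128 and 14 copies of 129 gives exactly 2318, so 128 is attained.

128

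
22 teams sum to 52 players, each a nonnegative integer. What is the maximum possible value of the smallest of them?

2

The 22 values sum to 52, so their minimum is at most ⌊52/22⌋ = 2.
Taking 14 copies of 2 and 8 copies of 3 gives exactly 52, so 2 is attained.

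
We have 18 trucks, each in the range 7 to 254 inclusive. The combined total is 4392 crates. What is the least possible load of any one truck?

74

Minimizing one value means maximizing the remaining 17.
The other 17 contribute at most 17 × 254 = 4318, leaving at least 4392 − 4318 = 74.
Since 74 ≥ 7, this is achievable: one at 74 and 17 at 254.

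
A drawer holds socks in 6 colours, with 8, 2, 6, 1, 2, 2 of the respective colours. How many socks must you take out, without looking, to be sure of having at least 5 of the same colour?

In the worst case you take as many as possible of each colour without reaching 5: 4 + 2 + 4 + 1 + 2 + 2 = 15.
The next one must give 5 of some colour, so 15 + 1 = 16.

16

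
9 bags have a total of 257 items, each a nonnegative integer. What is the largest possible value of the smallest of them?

28

The 9 values sum to 257, so their minimum is at most ⌊257/9⌋ = 28.
Taking 4 copies of 28 and 5 copies of 29 gives exactly 257, so 28 is attained.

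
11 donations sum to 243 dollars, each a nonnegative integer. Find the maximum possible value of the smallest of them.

22

The 11 values sum to 243, so their minimum is at most ⌊243/11⌋ = 22.
Equality holds with 10 values of 22 and 1 value of 23.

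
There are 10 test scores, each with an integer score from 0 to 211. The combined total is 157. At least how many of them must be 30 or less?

Let j be the number exceeding 30. Then the total is ≥ 31·j + 0·(10 − j) = 0 + 31j.
So 31j ≤ 157 and j ≤ 5; hence at least 10 − 5 = 5 are ≤ 30.
Exactly 5 works: 5 values at 0 and 5 at 31 total 155; raise one of the low values by 2 (still ≤ 30) to hit 157.

5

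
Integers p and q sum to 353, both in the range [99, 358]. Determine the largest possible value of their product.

For a fixed sum, the product pq is largest when p and q are as close as possible.
Taking p = 176 and q = 177 (both in [99, 358]) gives pq = 31152.

31152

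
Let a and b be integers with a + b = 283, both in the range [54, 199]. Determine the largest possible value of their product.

For a fixed sum, the product ab is largest when a and b are as close as possible.
Taking a = 141 and b = 142 (both in [54, 199]) gives ab = 20022.

20022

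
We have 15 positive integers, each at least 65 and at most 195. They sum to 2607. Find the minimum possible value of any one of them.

To make one integer as small as possible, make the other 14 as large as possible.
The other 14 can take up 14 × 195 = 2730 ≥ 2607 − 65, so one integer can sit at its floor of 65.
Achievable: one at 65 and the other 14 totalling 2542, which fits since 14 × 65 ≤ 2542 ≤ 14 × 195.

65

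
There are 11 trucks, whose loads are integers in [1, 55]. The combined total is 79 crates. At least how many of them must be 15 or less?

7

If only k of them are at most 15, the other 11 − k are at least 16, so the total is at least (11 − k)·16 + k·1.
This is ≤ 79, so (11 − k)·16 + 1k ≤ 79, which gives k ≥ 7.
Exactly 7 works: 7 values at 1 and 4 at 16 total 71; raise one of the low values by 8 (still ≤ 15) to hit 79.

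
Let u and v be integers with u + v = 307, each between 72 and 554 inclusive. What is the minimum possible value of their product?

For a fixed sum, uv is smallest when u and v are as far apart as possible.
At the endpoint u = 72, v = 307 − 72 = 235, so uv = 72 × 235 = 16920.

16920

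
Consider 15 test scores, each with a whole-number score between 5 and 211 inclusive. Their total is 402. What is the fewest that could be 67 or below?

10

If only k of them are at most 67, the other 15 − k are at least 68, so the total is at least (15 − k)·68 + k·5.
This is ≤ 402, so (15 − k)·68 + 5k ≤ 402, which gives k ≥ 10.
Exactly 10 works: 10 values at 5 and 5 at 68 total 390; raise one of the low values by 12 (still ≤ 67) to hit 402.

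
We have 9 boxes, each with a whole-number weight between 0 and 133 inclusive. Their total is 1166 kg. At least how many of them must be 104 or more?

Suppose at most 9 − j of them reach 104; then j values are ≤ 103 and the rest ≤ 133.
The total is then ≤ 103·j + 133·(9 − j) = 1197 − 30j. For this to be ≥ 1166 we need j ≤ 1, so at least 9 − 1 = 8 must reach 104.
Exactly 8 works: 8 values at 133 and 1 at 103 total 1167; lower one of the high values by 1 (still ≥ 104) to hit 1166.

8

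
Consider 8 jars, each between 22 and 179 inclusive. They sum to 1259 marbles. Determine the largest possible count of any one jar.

179

Maximizing one value means minimizing the remaining 7.
The other 7 contribute at least 7 × 22 = 154, leaving at most 1259 − 154 = 1105.
But each jar is capped at 179, so the maximum is 179.
Achievable: one at 179 and the other 7 totalling 1080, which fits since 7 × 22 ≤ 1080 ≤ 7 × 179.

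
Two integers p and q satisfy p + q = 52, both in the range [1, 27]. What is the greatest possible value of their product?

pq = p(52 − p) is maximized when p is as near 52/2 as the bounds allow.
Taking p = 26 and q = 26 (both in [1, 27]) gives pq = 676.

676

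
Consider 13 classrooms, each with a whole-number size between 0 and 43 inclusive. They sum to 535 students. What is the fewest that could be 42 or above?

Suppose at most 13 − j of them reach 42; then j values are ≤ 41 and the rest ≤ 43.
The total is then ≤ 41·j + 43·(13 − j) = 559 − 2j. For this to be ≥ 535 we need j ≤ 12, so at least 13 − 12 = 1 must reach 42.
Exactly 1 works: 1 value at 43 and 12 at 41 total 535.

1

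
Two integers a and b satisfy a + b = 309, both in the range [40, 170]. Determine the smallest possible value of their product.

23630

ab = a(309 − a) is concave in a, so over [139, 170] it is minimized at an endpoint.
The extreme feasible split is a = 139, b = 170, giving ab = 23630.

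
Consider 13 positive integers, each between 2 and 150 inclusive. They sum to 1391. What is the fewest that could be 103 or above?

Each value short of 103 is at most 102, costing at least 150 − 102 = 48 against the maximum total of 1950.
We can afford to lose at most 1950 − 1391 = 559, so at most ⌊559/48⌋ = 11 fall short, and at least 2 are ≥ 103.
Exactly 2 works: 2 values at 150 and 11 at 102 total 1422; lower one of the high values by 31 (still ≥ 103) to hit 1391.

2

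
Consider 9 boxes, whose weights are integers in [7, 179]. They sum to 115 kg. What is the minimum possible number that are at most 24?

7

Each value above 24 is at least 25, contributing at least 25 − 7 = 18 above the floor 7.
The sum exceeds the floor total 63 by 52, so at most ⌊52/18⌋ = 2 exceed 24, and at least 7 are ≤ 24.
Exactly 7 works: 7 values at 7 and 2 at 25 total 99; raise one of the low values by 16 (still ≤ 24) to hit 115.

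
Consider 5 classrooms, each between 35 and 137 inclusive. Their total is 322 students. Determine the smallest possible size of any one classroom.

Minimizing one value means maximizing the remaining 4.
The other 4 can take up 4 × 137 = 548 ≥ 322 − 35, so one classroom can sit at its floor of 35.
Achievable: one at 35 and the other 4 totalling 287, which fits since 4 × 35 ≤ 287 ≤ 4 × 137.

35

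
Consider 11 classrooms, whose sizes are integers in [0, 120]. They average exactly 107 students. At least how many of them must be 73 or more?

9

The total is 11 × 107 = 1177.
If only k of them are at least 73, the other 11 − k are at most 72, so the total is at most k·120 + (11 − k)·72.
This must reach 1177, so k·120 + (11 − k)·72 ≥ 1177, giving k ≥ 9.
Exactly 9 works: 9 values at 120 and 2 at 72 total 1224; lower one of the high values by 47 (still ≥ 73) to hit 1177.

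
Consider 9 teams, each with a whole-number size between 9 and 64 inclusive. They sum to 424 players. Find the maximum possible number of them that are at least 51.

8

Suppose k of them are at least 51. Those contribute at least 51 each and the other 9 − k at least 9 each.
So the total is at least 51k + 9(9 − k) = 81 + 42k. This must be ≤ 424, giving k ≤ 8.
k = 8 is achieved by 8 values at 51 and 1 at 9, total 417; add 7 to one value (staying below 51) to reach 424.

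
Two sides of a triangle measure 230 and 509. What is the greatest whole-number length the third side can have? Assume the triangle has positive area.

738

The third side must be less than 230 + 509 = 739.
The largest integer below 739 is 738.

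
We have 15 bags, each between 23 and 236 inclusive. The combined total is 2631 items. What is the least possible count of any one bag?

23

To make one bag as small as possible, make the other 14 as large as possible.
The other 14 can take up 14 × 236 = 3304 ≥ 2631 − 23, so one bag can sit at its floor of 23.
Achievable: one at 23 and the other 14 totalling 2608, which fits since 14 × 23 ≤ 2608 ≤ 14 × 236.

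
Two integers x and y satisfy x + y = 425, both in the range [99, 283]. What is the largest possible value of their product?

45156

With x + y fixed, xy peaks when the two are closest together.
Taking x = 212 and y = 213 (both in [99, 283]) gives xy = 45156.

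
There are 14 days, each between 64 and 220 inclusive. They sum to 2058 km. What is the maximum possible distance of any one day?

220

Maximizing one value means minimizing the remaining 13.
The other 13 contribute at least 13 × 64 = 832, leaving at most 2058 − 832 = 1226.
But each day is capped at 220, so the maximum is 220.
Achievable: one at 220 and the other 13 totalling 1838, which fits since 13 × 64 ≤ 1838 ≤ 13 × 220.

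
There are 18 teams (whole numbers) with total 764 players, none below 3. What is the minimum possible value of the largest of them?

If every one of the 18 were at most 42, the total would be at most 18 × 42 = 756 < 764.
Achievable: 8 of them at 43 and 10 at 42 total 764.

43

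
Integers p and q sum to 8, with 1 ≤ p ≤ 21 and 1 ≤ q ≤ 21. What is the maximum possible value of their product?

With p + q fixed, pq peaks when the two are closest together.
Taking p = 4 and q = 4 (both in [1, 21]) gives pq = 16.

16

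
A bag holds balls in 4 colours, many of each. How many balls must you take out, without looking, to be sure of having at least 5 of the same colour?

You could draw 4 of every colour without reaching 5 of any — 16 in all.
One more forces 5 of some colour, so 16 + 1 = 17.

17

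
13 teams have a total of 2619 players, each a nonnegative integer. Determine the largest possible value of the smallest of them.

The 13 values sum to 2619, so their minimum is at most ⌊2619/13⌋ = 201.
Taking 7 copies of 201 and 6 copies of 202 gives exactly 2619, so 201 is attained.

201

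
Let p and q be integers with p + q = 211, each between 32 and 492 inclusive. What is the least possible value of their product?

5728

For a fixed sum, pq is smallest when p and q are as far apart as possible.
At the endpoint p = 32, q = 211 − 32 = 179, so pq = 32 × 179 = 5728.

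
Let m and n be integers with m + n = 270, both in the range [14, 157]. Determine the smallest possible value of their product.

mn = m(270 − m) is concave in m, so over [113, 157] it is minimized at an endpoint.
The extreme feasible split is m = 113, n = 157, giving mn = 17741.

17741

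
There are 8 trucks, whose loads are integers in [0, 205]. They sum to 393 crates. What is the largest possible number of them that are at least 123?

3

Suppose k of them are at least 123. Those contribute at least 123 each and the other 8 − k at least 0 each.
So the total is at least 123k + 0(8 − k) = 0 + 123k. This must be ≤ 393, giving k ≤ 3.
k = 3 is achieved by 3 values at 123 and 5 at 0, total 369; add 24 to one value (staying below 123) to reach 393.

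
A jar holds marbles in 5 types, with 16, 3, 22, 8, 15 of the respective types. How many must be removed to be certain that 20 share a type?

In the worst case you take as many as possible of each type without reaching 20: 16 + 3 + 19 + 8 + 15 = 61.
The next one must give 20 of some type, so 61 + 1 = 62.

62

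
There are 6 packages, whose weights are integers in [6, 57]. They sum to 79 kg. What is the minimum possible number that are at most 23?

Let j be the number exceeding 23. Then the total is ≥ 24·j + 6·(6 − j) = 36 + 18j.
So 18j ≤ 43 and j ≤ 2; hence at least 6 − 2 = 4 are ≤ 23.
Exactly 4 works: 4 values at 6 and 2 at 24 total 72; raise one of the low values by 7 (still ≤ 23) to hit 79.

4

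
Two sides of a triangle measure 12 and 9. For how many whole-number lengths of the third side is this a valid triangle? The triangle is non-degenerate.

The triangle inequality gives |12 − 9| < c < 12 + 9, i.e. 3 < c < 21.
So c can be any integer from 4 to 20: 17 values.

17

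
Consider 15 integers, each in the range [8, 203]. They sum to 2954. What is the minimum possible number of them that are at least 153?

14

If only k of them are at least 153, the other 15 − k are at most 152, so the total is at most k·203 + (15 − k)·152.
This must reach 2954, so k·203 + (15 − k)·152 ≥ 2954, giving k ≥ 14.
Exactly 14 works: 14 values at 203 and 1 at 152 total 2994; lower one of the high values by 40 (still ≥ 153) to hit 2954.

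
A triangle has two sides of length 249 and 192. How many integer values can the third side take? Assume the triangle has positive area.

383

The triangle inequality gives |249 − 192| < c < 249 + 192, i.e. 57 < c < 441.
So c can be any integer from 58 to 440: 383 values.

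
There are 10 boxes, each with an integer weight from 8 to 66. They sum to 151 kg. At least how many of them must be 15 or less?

2

If only k of them are at most 15, the other 10 − k are at least 16, so the total is at least (10 − k)·16 + k·8.
This is ≤ 151, so (10 − k)·16 + 8k ≤ 151, which gives k ≥ 2.
Exactly 2 works: 2 values at 8 and 8 at 16 total 144; raise one of the low values by 7 (still ≤ 15) to hit 151.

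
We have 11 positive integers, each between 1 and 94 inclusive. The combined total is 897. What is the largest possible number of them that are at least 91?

9

Suppose k of them are at least 91. Those contribute at least 91 each and the other 11 − k at least 1 each.
So the total is at least 91k + 1(11 − k) = 11 + 90k. This must be ≤ 897, giving k ≤ 9.
k = 9 is achieved by 9 values at 91 and 2 at 1, total 821; add 76 to one value (staying below 91) to reach 897.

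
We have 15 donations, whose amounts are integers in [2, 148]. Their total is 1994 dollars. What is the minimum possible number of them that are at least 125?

Suppose at most 15 − j of them reach 125; then j values are ≤ 124 and the rest ≤ 148.
The total is then ≤ 124·j + 148·(15 − j) = 2220 − 24j. For this to be ≥ 1994 we need j ≤ 9, so at least 15 − 9 = 6 must reach 125.
Exactly 6 works: 6 values at 148 and 9 at 124 total 2004; lower one of the high values by 10 (still ≥ 125) to hit 1994.

6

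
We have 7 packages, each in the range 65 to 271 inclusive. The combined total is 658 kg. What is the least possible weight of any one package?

To make one package as small as possible, make the other 6 as large as possible.
The other 6 can take up 6 × 271 = 1626 ≥ 658 − 65, so one package can sit at its floor of 65.
Achievable: one at 65 and the other 6 totalling 593, which fits since 6 × 65 ≤ 593 ≤ 6 × 271.

65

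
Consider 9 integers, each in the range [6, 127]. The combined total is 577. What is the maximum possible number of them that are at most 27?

Suppose k of them are at most 27. Those contribute at most 27 each and the rest at most 127 each.
So the total is at most 27k + 127(9 − k) = 1143 − 100k. This must still be ≥ 577, so k ≤ 5.
k = 5 is achieved by 5 values at 27 and 4 at 127, total 643; lower one of the 127's by 66 (still > 27) to reach 577.

5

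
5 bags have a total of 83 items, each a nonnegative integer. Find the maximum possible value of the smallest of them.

16

The 5 values sum to 83, so their minimum is at most ⌊83/5⌋ = 16.
Taking 2 copies of 16 and 3 copies of 17 gives exactly 83, so 16 is attained.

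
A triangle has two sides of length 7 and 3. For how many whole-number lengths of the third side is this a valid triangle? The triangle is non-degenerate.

5

The triangle inequality gives |7 − 3| < c < 7 + 3, i.e. 4 < c < 10.
So c can be any integer from 5 to 9: 5 values.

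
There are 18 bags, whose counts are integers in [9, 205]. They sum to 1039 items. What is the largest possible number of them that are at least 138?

6

With k values at 138 or above and the rest at least 9, the sum is at least 162 + 129k.
Since the sum is 1039, we need 129k ≤ 877, i.e. k ≤ 6.
k = 6 is achieved by 6 values at 138 and 12 at 9, total 936; add 103 to one value (staying below 138) to reach 1039.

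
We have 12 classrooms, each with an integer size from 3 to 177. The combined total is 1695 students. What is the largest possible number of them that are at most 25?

Suppose k of them are at most 25. Those contribute at most 25 each and the rest at most 177 each.
So the total is at most 25k + 177(12 − k) = 2124 − 152k. This must still be ≥ 1695, so k ≤ 2.
k = 2 is achieved by 2 values at 25 and 10 at 177, total 1820; lower one of the 177's by 125 (still > 25) to reach 1695.

2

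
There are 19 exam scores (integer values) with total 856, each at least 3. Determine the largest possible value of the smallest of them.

The 19 values sum to 856, so their minimum is at most ⌊856/19⌋ = 45.
Equality holds with 18 values of 45 and 1 value of 46.

45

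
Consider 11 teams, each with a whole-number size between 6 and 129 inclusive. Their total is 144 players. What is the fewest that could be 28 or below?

If only k of them are at most 28, the other 11 − k are at least 29, so the total is at least (11 − k)·29 + k·6.
This is ≤ 144, so (11 − k)·29 + 6k ≤ 144, which gives k ≥ 8.
Exactly 8 works: 8 values at 6 and 3 at 29 total 135; raise one of the low values by 9 (still ≤ 28) to hit 144.

8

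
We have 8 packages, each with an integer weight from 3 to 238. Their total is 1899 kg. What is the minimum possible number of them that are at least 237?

Each value short of 237 is at most 236, costing at least 238 − 236 = 2 against the maximum total of 1904.
We can afford to lose at most 1904 − 1899 = 5, so at most ⌊5/2⌋ = 2 fall short, and at least 6 are ≥ 237.
Exactly 6 works: 6 values at 238 and 2 at 236 total 1900; lower one of the high values by 1 (still ≥ 237) to hit 1899.

6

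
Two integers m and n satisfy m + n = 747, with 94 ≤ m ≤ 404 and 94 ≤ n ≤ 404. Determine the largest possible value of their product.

139502

With m + n fixed, mn peaks when the two are closest together.
Taking m = 373 and n = 374 (both in [94, 404]) gives mn = 139502.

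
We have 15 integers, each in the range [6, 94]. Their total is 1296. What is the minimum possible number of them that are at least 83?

If only k of them are at least 83, the other 15 − k are at most 82, so the total is at most k·94 + (15 − k)·82.
This must reach 1296, so k·94 + (15 − k)·82 ≥ 1296, giving k ≥ 6.
Exactly 6 works: 6 values at 94 and 9 at 82 total 1302; lower one of the high values by 6 (still ≥ 83) to hit 1296.

6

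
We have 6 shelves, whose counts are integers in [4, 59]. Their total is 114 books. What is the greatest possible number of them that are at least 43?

2

With k values at 43 or above and the rest at least 4, the sum is at least 24 + 39k.
Since the sum is 114, we need 39k ≤ 90, i.e. k ≤ 2.
k = 2 is achieved by 2 values at 43 and 4 at 4, total 102; add 12 to one value (staying below 43) to reach 114.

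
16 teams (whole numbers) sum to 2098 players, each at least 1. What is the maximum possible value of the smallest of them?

If every one of the 16 were at least 132, the total would be at least 16 × 132 = 2112 > 2098.
Taking 14 copies of 131 and 2 copies of 132 gives exactly 2098, so 131 is attained.

131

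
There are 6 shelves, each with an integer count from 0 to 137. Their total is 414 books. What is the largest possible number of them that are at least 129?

3

If k of the values are ≥ 129, the total is ≥ 129k + 0(6 − k).
Setting 129k + 0(6 − k) ≤ 414 gives 129k ≤ 414, so k ≤ 3.
k = 3 is achieved by 3 values at 129 and 3 at 0, total 387; add 27 to one value (staying below 129) to reach 414.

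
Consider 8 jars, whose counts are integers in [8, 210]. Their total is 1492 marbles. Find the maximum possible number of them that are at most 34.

Suppose k of them are at most 34. Those contribute at most 34 each and the rest at most 210 each.
So the total is at most 34k + 210(8 − k) = 1680 − 176k. This must still be ≥ 1492, so k ≤ 1.
k = 1 is achieved by 1 value at 34 and 7 at 210, total 1504; lower one of the 210's by 12 (still > 34) to reach 1492.

1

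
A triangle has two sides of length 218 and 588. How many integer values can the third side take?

435

The triangle inequality gives |218 − 588| < c < 218 + 588, i.e. 370 < c < 806.
So c can be any integer from 371 to 805: 435 values.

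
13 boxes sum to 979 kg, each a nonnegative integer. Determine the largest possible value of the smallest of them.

75

The average is 979/13 < 76, so some value is ≤ 75.
Equality holds with 9 values of 75 and 4 values of 76.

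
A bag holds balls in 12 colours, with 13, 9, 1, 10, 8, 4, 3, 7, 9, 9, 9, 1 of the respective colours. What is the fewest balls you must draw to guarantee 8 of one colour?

In the worst case you take as many as possible of each colour without reaching 8: 7 + 7 + 1 + 7 + 7 + 4 + 3 + 7 + 7 + 7 + 7 + 1 = 65.
The next one must give 8 of some colour, so 65 + 1 = 66.

66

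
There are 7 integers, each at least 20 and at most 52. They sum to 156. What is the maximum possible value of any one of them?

Maximizing one value means minimizing the remaining 6.
The other 6 contribute at least 6 × 20 = 120, leaving at most 156 − 120 = 36.
Since 36 ≤ 52, this is achievable: one at 36 and 6 at 20.

36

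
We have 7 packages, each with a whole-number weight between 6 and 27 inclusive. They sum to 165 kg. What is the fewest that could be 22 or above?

Suppose at most 7 − j of them reach 22; then j values are ≤ 21 and the rest ≤ 27.
The total is then ≤ 21·j + 27·(7 − j) = 189 − 6j. For this to be ≥ 165 we need j ≤ 4, so at least 7 − 4 = 3 must reach 22.
Exactly 3 works: 3 values at 27 and 4 at 21 total 165.

3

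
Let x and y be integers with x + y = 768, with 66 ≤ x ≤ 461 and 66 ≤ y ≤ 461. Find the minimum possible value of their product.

xy = x(768 − x) is concave in x, so over [307, 461] it is minimized at an endpoint.
The extreme feasible split is x = 307, y = 461, giving xy = 141527.

141527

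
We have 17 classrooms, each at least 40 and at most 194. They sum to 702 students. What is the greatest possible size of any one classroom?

To make one classroom as large as possible, make the other 16 as small as possible.
The other 16 contribute at least 16 × 40 = 640, leaving at most 702 − 640 = 62.
Since 62 ≤ 194, this is achievable: one at 62 and 16 at 40.

62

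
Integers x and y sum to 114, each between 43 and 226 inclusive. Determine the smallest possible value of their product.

For a fixed sum, xy is smallest when x and y are as far apart as possible.
At the endpoint x = 43, y = 114 − 43 = 71, so xy = 43 × 71 = 3053.

3053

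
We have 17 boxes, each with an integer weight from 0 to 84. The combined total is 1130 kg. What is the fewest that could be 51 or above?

Each value short of 51 is at most 50, costing at least 84 − 50 = 34 against the maximum total of 1428.
We can afford to lose at most 1428 − 1130 = 298, so at most ⌊298/34⌋ = 8 fall short, and at least 9 are ≥ 51.
Exactly 9 works: 9 values at 84 and 8 at 50 total 1156; lower one of the high values by 26 (still ≥ 51) to hit 1130.

9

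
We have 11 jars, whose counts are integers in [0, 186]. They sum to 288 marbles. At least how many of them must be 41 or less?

5

Let j be the number exceeding 41. Then the total is ≥ 42·j + 0·(11 − j) = 0 + 42j.
So 42j ≤ 288 and j ≤ 6; hence at least 11 − 6 = 5 are ≤ 41.
Exactly 5 works: 5 values at 0 and 6 at 42 total 252; raise one of the low values by 36 (still ≤ 41) to hit 288.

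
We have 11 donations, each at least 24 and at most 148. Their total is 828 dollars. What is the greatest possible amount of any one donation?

148

Maximizing one value means minimizing the remaining 10.
The other 10 contribute at least 10 × 24 = 240, leaving at most 828 − 240 = 588.
But each donation is capped at 148, so the maximum is 148.
Achievable: one at 148 and the other 10 totalling 680, which fits since 10 × 24 ≤ 680 ≤ 10 × 148.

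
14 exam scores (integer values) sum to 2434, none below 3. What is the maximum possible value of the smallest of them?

173

The 14 values sum to 2434, so their minimum is at most ⌊2434/14⌋ = 173.
Achievable: 2 of them at 173 and 12 at 174 total 2434.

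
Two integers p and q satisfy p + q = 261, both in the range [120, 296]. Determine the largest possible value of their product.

17030

With p + q fixed, pq peaks when the two are closest together.
Taking p = 130 and q = 131 (both in [120, 296]) gives pq = 17030.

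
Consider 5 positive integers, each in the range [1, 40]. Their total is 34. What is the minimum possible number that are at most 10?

If only k of them are at most 10, the other 5 − k are at least 11, so the total is at least (5 − k)·11 + k·1.
This is ≤ 34, so (5 − k)·11 + 1k ≤ 34, which gives k ≥ 3.
Exactly 3 works: 3 values at 1 and 2 at 11 total 25; raise one of the low values by 9 (still ≤ 10) to hit 34.

3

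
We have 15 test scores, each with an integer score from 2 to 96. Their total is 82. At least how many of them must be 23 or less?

If only k of them are at most 23, the other 15 − k are at least 24, so the total is at least (15 − k)·24 + k·2.
This is ≤ 82, so (15 − k)·24 + 2k ≤ 82, which gives k ≥ 13.
Exactly 13 works: 13 values at 2 and 2 at 24 total 74; raise one of the low values by 8 (still ≤ 23) to hit 82.

13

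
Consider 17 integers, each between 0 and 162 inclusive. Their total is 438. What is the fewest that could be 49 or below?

9

Each value above 49 is at least 50, contributing at least 50 − 0 = 50 above the floor 0.
The sum exceeds the floor total 0 by 438, so at most ⌊438/50⌋ = 8 exceed 49, and at least 9 are ≤ 49.
Exactly 9 works: 9 values at 0 and 8 at 50 total 400; raise one of the low values by 38 (still ≤ 49) to hit 438.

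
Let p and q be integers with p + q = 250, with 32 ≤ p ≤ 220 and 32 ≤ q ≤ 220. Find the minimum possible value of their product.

6976

pq = p(250 − p) is concave in p, so over [32, 218] it is minimized at an endpoint.
The extreme feasible split is p = 32, q = 218, giving pq = 6976.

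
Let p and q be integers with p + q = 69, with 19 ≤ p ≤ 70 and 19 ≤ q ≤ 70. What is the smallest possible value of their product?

950

Since p + q is fixed, pushing one of them to its bound minimizes the product.
The extreme feasible split is p = 19, q = 50, giving pq = 950.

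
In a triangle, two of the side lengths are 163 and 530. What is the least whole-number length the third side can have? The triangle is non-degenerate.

368

The third side must exceed |163 − 530| = 367.
The smallest integer above 367 is 368.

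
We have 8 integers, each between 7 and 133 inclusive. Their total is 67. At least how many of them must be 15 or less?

7

Each value above 15 is at least 16, contributing at least 16 − 7 = 9 above the floor 7.
The sum exceeds the floor total 56 by 11, so at most ⌊11/9⌋ = 1 exceed 15, and at least 7 are ≤ 15.
Exactly 7 works: 7 values at 7 and 1 at 16 total 65; raise one of the low values by 2 (still ≤ 15) to hit 67.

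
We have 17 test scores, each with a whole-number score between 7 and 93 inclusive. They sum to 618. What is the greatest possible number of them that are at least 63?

8

If k of the values are ≥ 63, the total is ≥ 63k + 7(17 − k).
Setting 63k + 7(17 − k) ≤ 618 gives 56k ≤ 499, so k ≤ 8.
k = 8 is achieved by 8 values at 63 and 9 at 7, total 567; add 51 to one value (staying below 63) to reach 618.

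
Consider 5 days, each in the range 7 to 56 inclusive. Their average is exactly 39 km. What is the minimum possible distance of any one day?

Minimizing one value means maximizing the remaining 4.
The total is 5 × 39 = 195.
The other 4 can take up 4 × 56 = 224 ≥ 195 − 7, so one day can sit at its floor of 7.
Achievable: one at 7 and the other 4 totalling 188, which fits since 4 × 7 ≤ 188 ≤ 4 × 56.

7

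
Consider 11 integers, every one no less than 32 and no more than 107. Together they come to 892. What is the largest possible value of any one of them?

Maximizing one value means minimizing the remaining 10.
The other 10 contribute at least 10 × 32 = 320, leaving at most 892 − 320 = 572.
But each integer is capped at 107, so the maximum is 107.
Achievable: one at 107 and the other 10 totalling 785, which fits since 10 × 32 ≤ 785 ≤ 10 × 107.

107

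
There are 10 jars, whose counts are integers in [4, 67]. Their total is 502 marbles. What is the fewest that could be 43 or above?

4

If only k of them are at least 43, the other 10 − k are at most 42, so the total is at most k·67 + (10 − k)·42.
This must reach 502, so k·67 + (10 − k)·42 ≥ 502, giving k ≥ 4.
Exactly 4 works: 4 values at 67 and 6 at 42 total 520; lower one of the high values by 18 (still ≥ 43) to hit 502.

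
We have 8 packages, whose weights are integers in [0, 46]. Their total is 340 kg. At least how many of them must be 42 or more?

Each value short of 42 is at most 41, costing at least 46 − 41 = 5 against the maximum total of 368.
We can afford to lose at most 368 − 340 = 28, so at most ⌊28/5⌋ = 5 fall short, and at least 3 are ≥ 42.
Exactly 3 works: 3 values at 46 and 5 at 41 total 343; lower one of the high values by 3 (still ≥ 42) to hit 340.

3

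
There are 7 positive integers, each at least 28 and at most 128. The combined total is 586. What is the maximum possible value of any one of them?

128

Maximizing one value means minimizing the remaining 6.
The other 6 contribute at least 6 × 28 = 168, leaving at most 586 − 168 = 418.
But each integer is capped at 128, so the maximum is 128.
Achievable: one at 128 and the other 6 totalling 458, which fits since 6 × 28 ≤ 458 ≤ 6 × 128.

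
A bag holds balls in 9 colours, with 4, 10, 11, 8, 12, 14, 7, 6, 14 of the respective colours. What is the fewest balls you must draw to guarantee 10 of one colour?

In the worst case you take as many as possible of each colour without reaching 10: 4 + 9 + 9 + 8 + 9 + 9 + 7 + 6 + 9 = 70.
The next one must give 10 of some colour, so 70 + 1 = 71.

71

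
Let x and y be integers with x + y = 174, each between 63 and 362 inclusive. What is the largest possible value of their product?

For a fixed sum, the product xy is largest when x and y are as close as possible.
Taking x = 87 and y = 87 (both in [63, 362]) gives xy = 7569.

7569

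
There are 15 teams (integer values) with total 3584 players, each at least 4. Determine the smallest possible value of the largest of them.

The average is 3584/15 > 238, so not all 15 can be 238 or less; the largest is ≥ 239.
Taking 1 copy of 238 and 14 copies of 239 gives exactly 3584, so 239 is attained.

239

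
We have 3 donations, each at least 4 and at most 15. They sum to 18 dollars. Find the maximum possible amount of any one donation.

10

To make one donation as large as possible, make the other 2 as small as possible.
The other 2 contribute at least 2 × 4 = 8, leaving at most 18 − 8 = 10.
Since 10 ≤ 15, this is achievable: one at 10 and 2 at 4.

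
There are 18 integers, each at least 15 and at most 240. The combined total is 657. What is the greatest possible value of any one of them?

To make one integer as large as possible, make the other 17 as small as possible.
The other 17 contribute at least 17 × 15 = 255, leaving at most 657 − 255 = 402.
But each integer is capped at 240, so the maximum is 240.
Achievable: one at 240 and the other 17 totalling 417, which fits since 17 × 15 ≤ 417 ≤ 17 × 240.

240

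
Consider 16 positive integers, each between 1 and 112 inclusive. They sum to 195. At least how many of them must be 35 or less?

Each value above 35 is at least 36, contributing at least 36 − 1 = 35 above the floor 1.
The sum exceeds the floor total 16 by 179, so at most ⌊179/35⌋ = 5 exceed 35, and at least 11 are ≤ 35.
Exactly 11 works: 11 values at 1 and 5 at 36 total 191; raise one of the low values by 4 (still ≤ 35) to hit 195.

11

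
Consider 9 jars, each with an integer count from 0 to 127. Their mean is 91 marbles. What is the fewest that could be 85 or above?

The total is 9 × 91 = 819.
If only k of them are at least 85, the other 9 − k are at most 84, so the total is at most k·127 + (9 − k)·84.
This must reach 819, so k·127 + (9 − k)·84 ≥ 819, giving k ≥ 2.
Exactly 2 works: 2 values at 127 and 7 at 84 total 842; lower one of the high values by 23 (still ≥ 85) to hit 819.

2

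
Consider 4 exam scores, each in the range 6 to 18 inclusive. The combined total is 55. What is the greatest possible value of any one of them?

To make one score as large as possible, make the other 3 as small as possible.
The other 3 contribute at least 3 × 6 = 18, leaving at most 55 − 18 = 37.
But each score is capped at 18, so the maximum is 18.
Achievable: one at 18 and the other 3 totalling 37, which fits since 3 × 6 ≤ 37 ≤ 3 × 18.

18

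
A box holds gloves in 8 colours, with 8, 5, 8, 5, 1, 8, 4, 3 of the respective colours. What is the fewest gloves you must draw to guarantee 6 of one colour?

34

In the worst case you take as many as possible of each colour without reaching 6: 5 + 5 + 5 + 5 + 1 + 5 + 4 + 3 = 33.
The next one must give 6 of some colour, so 33 + 1 = 34.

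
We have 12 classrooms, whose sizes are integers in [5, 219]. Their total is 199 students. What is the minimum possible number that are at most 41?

Let j be the number exceeding 41. Then the total is ≥ 42·j + 5·(12 − j) = 60 + 37j.
So 37j ≤ 139 and j ≤ 3; hence at least 12 − 3 = 9 are ≤ 41.
Exactly 9 works: 9 values at 5 and 3 at 42 total 171; raise one of the low values by 28 (still ≤ 41) to hit 199.

9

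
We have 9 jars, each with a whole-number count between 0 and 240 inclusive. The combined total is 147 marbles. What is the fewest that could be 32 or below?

Let j be the number exceeding 32. Then the total is ≥ 33·j + 0·(9 − j) = 0 + 33j.
So 33j ≤ 147 and j ≤ 4; hence at least 9 − 4 = 5 are ≤ 32.
Exactly 5 works: 5 values at 0 and 4 at 33 total 132; raise one of the low values by 15 (still ≤ 32) to hit 147.

5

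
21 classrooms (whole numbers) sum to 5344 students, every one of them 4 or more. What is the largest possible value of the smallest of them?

If every one of the 21 were at least 255, the total would be at least 21 × 255 = 5355 > 5344.
Achievable: 11 of them at 254 and 10 at 255 total 5344.

254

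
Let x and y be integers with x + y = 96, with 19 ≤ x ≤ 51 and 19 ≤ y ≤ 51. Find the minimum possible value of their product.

xy = x(96 − x) is concave in x, so over [45, 51] it is minimized at an endpoint.
At the endpoint x = 45, y = 96 − 45 = 51, so xy = 45 × 51 = 2295.

2295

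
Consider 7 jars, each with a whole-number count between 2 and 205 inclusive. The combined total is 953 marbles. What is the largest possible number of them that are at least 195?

Suppose k of them are at least 195. Those contribute at least 195 each and the other 7 − k at least 2 each.
So the total is at least 195k + 2(7 − k) = 14 + 193k. This must be ≤ 953, giving k ≤ 4.
k = 4 is achieved by 4 values at 195 and 3 at 2, total 786; add 167 to one value (staying below 195) to reach 953.

4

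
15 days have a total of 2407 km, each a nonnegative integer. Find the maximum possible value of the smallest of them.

160

The average is 2407/15 < 161, so some value is ≤ 160.
Taking 8 copies of 160 and 7 copies of 161 gives exactly 2407, so 160 is attained.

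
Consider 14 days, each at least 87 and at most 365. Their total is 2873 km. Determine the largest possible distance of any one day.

To make one day as large as possible, make the other 13 as small as possible.
The other 13 contribute at least 13 × 87 = 1131, leaving at most 2873 − 1131 = 1742.
But each day is capped at 365, so the maximum is 365.
Achievable: one at 365 and the other 13 totalling 2508, which fits since 13 × 87 ≤ 2508 ≤ 13 × 365.

365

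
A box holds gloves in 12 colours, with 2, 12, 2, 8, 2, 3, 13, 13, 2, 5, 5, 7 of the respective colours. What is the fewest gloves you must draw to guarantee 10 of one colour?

64

In the worst case you take as many as possible of each colour without reaching 10: 2 + 9 + 2 + 8 + 2 + 3 + 9 + 9 + 2 + 5 + 5 + 7 = 63.
The next one must give 10 of some colour, so 63 + 1 = 64.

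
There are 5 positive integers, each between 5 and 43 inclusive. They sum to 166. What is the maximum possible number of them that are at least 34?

Suppose k of them are at least 34. Those contribute at least 34 each and the other 5 − k at least 5 each.
So the total is at least 34k + 5(5 − k) = 25 + 29k. This must be ≤ 166, giving k ≤ 4.
k = 4 is achieved by 4 values at 34 and 1 at 5, total 141; add 25 to one value (staying below 34) to reach 166.

4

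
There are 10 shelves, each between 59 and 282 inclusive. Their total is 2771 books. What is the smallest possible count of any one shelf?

233

To make one shelf as small as possible, make the other 9 as large as possible.
The other 9 contribute at most 9 × 282 = 2538, leaving at least 2771 − 2538 = 233.
Since 233 ≥ 59, this is achievable: one at 233 and 9 at 282.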